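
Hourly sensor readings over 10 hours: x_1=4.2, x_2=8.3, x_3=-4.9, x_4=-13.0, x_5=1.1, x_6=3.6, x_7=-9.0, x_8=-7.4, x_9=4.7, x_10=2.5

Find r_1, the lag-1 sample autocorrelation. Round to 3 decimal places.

Mean x̄ = (4.2 + 8.3 − 4.9 − 13.0 + 1.1 + 3.6 − 9.0 − 7.4 + 4.7 + 2.5)/10 = -0.9900
Numerator Σ_{t=1}^{9}(x_t−x̄)(x_{t+1}−x̄) = 41.3059
Denominator Σ(x_t−x̄)² = 448.0090
r_1 = 41.3059 / 448.0090 = 0.092

0.092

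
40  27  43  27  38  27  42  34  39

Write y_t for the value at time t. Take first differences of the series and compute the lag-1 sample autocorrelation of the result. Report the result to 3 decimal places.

-0.877

First differences Δy: -13, 16, -16, 11, -11, 15, -8, 5
Mean of differences = -0.1250
Numerator Σ(Δy_t−Δȳ)(Δy_{t+1}−Δȳ) = -1085.1406
Denominator Σ(Δy_t−Δȳ)² = 1236.8750
r_1(Δy) = -1085.1406 / 1236.8750 = -0.877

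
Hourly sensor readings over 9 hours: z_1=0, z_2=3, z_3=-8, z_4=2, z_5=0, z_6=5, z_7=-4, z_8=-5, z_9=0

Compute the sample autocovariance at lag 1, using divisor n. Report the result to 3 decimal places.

Mean z̄ = (0 + 3 − 8 + 2 + 0 + 5 − 4 − 5 + 0)/9 = -0.7778
Σ_{t=1}^{8}(z_t−z̄)(z_{t+1}−z̄) = -46.0494
γ_1 = -46.0494 / 9 = -5.117

-5.117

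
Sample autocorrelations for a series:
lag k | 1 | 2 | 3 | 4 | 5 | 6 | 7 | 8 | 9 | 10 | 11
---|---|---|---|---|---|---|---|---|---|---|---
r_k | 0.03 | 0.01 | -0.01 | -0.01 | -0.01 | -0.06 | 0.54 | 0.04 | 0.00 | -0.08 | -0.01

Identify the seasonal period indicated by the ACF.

7

The largest autocorrelation is r_7 = 0.54; the remaining lags stay at or below 0.04.
The dominant spike at lag 7 indicates a seasonal period of 7.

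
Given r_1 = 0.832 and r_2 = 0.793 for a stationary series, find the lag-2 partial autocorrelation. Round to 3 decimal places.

0.327

φ_{22} = (r_2 − r_1²) / (1 − r_1²)
r_1² = (0.832)² = 0.692224
Numerator = 0.793 − 0.6922 = 0.1008; denominator = 1 − 0.6922 = 0.3078
φ_{22} = 0.1008 / 0.3078 = 0.327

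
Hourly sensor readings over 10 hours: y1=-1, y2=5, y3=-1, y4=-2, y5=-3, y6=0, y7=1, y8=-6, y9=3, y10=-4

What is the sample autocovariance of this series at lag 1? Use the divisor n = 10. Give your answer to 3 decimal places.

-4.104

Mean ȳ = (-1 + 5 − 1 − 2 − 3 + 0 + 1 − 6 + 3 − 4)/10 = -0.8000
Σ_{t=1}^{9}(y_t−ȳ)(y_{t+1}−ȳ) = -41.0400
γ_1 = -41.0400 / 10 = -4.104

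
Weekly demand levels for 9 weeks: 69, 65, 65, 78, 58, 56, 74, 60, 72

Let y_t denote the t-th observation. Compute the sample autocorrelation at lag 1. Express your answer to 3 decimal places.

Mean ȳ = (69 + 65 + 65 + 78 + 58 + 56 + 74 + 60 + 72)/9 = 66.3333
Numerator Σ_{t=1}^{8}(y_t−ȳ)(y_{t+1}−ȳ) = -192.1111
Denominator Σ(y_t−ȳ)² = 454.0000
r_1 = -192.1111 / 454.0000 = -0.423

-0.423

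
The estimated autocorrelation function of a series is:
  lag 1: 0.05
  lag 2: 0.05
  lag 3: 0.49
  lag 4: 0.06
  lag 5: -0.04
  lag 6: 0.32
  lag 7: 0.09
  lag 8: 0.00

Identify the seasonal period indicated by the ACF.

3

The largest autocorrelation is r_3 = 0.49, with a weaker echo at lag 6 (0.32); the remaining lags stay at or below 0.09.
The dominant spike at lag 3 indicates a seasonal period of 3.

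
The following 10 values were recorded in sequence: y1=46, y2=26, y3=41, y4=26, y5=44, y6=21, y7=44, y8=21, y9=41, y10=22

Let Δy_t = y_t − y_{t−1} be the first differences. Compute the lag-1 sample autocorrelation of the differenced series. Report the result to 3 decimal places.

First differences Δy: -20, 15, -15, 18, -23, 23, -23, 20, -19
Mean of differences = -2.6667
Numerator Σ(Δy_t−Δȳ)(Δy_{t+1}−Δȳ) = -3074.1111
Denominator Σ(Δy_t−Δȳ)² = 3458.0000
r_1(Δy) = -3074.1111 / 3458.0000 = -0.889

-0.889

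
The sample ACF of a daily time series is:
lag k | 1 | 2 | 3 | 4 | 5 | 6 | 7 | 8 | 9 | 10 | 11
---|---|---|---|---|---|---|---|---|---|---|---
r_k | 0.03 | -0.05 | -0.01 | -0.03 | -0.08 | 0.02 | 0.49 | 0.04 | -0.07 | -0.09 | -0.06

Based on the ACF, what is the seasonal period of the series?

7

The largest autocorrelation is r_7 = 0.49; the remaining lags stay at or below 0.04.
The dominant spike at lag 7 indicates a seasonal period of 7.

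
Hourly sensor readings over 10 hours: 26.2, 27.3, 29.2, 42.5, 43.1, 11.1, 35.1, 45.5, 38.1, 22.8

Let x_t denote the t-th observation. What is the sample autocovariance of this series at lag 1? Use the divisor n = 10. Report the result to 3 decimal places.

Mean x̄ = (26.2 + 27.3 + 29.2 + 42.5 + 43.1 + 11.1 + 35.1 + 45.5 + 38.1 + 22.8)/10 = 32.0900
Σ_{t=1}^{9}(x_t−x̄)(x_{t+1}−x̄) = -102.5691
γ_1 = -102.5691 / 10 = -10.257

-10.257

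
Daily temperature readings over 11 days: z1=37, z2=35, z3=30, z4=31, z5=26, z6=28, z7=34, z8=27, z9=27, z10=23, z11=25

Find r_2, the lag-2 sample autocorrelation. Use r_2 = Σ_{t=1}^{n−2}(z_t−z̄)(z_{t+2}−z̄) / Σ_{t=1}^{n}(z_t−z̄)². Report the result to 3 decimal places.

0.059

Mean z̄ = (37 + 35 + 30 + 31 + 26 + 28 + 34 + 27 + 27 + 23 + 25)/11 = 29.3636
Numerator Σ_{t=1}^{9}(z_t−z̄)(z_{t+2}−z̄) = 11.7355
Denominator Σ(z_t−z̄)² = 198.5455
r_2 = 11.7355 / 198.5455 = 0.059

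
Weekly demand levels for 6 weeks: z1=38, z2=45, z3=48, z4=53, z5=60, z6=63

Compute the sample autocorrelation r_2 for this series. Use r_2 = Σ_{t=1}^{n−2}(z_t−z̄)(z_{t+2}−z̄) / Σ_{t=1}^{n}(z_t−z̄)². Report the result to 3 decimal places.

Mean z̄ = (38 + 45 + 48 + 53 + 60 + 63)/6 = 51.1667
Deviations from mean: -13.1667, -6.1667, -3.1667, 1.8333, 8.8333, 11.8333
Σ(z_t−z̄)(z_{t+2}−z̄) = (41.6944) + (-11.3056) + (-27.9722) + (21.6944) = 24.1111
Denominator Σ(z_t−z̄)² = 442.8333
r_2 = 24.1111 / 442.8333 = 0.054

0.054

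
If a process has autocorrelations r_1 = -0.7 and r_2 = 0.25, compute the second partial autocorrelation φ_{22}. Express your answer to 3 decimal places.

-0.471

φ_{22} = (r_2 − r_1²) / (1 − r_1²)
r_1² = (-0.7)² = 0.49
Numerator = 0.25 − 0.4900 = -0.2400; denominator = 1 − 0.4900 = 0.5100
φ_{22} = -0.2400 / 0.5100 = -0.471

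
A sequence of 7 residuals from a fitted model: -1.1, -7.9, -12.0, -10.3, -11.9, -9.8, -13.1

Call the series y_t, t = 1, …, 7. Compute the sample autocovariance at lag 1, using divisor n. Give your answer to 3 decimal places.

2.201

Mean ȳ = (-1.1 − 7.9 − 12.0 − 10.3 − 11.9 − 9.8 − 13.1)/7 = -9.4429
Deviations: 8.3429, 1.5429, -2.5571, -0.8571, -2.4571, -0.3571, -3.6571
Σ_{t=1}^{6}(y_t−ȳ)(y_{t+1}−ȳ) = 15.4082
γ_1 = 15.4082 / 7 = 2.201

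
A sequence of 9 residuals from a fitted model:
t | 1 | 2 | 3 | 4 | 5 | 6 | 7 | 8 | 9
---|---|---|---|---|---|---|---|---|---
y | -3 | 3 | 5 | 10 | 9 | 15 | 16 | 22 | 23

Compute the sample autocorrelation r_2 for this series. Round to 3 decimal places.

0.320

Mean ȳ = (-3 + 3 + 5 + 10 + 9 + 15 + 16 + 22 + 23)/9 = 11.1111
Σ(y_t−ȳ)(y_{t+2}−ȳ) = (86.2346) + (9.0123) + (12.9012) + (-4.3210) + (-10.3210) + (42.3457) + (58.1235) = 193.9753
Denominator Σ(y_t−ȳ)² = 606.8889
r_2 = 193.9753 / 606.8889 = 0.320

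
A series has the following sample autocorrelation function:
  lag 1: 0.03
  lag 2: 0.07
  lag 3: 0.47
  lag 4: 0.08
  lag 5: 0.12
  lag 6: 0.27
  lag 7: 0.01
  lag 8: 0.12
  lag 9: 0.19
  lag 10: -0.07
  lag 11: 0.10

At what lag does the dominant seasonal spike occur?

3

The largest autocorrelation is r_3 = 0.47, with weaker echoes at lags 6 (0.27) and 9 (0.19); the remaining lags stay at or below 0.12.
The dominant spike at lag 3 indicates a seasonal period of 3.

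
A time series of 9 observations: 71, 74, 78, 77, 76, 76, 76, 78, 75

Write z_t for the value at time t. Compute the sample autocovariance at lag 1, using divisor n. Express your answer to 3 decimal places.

0.765

Mean z̄ = (71 + 74 + 78 + 77 + 76 + 76 + 76 + 78 + 75)/9 = 75.6667
Σ_{t=1}^{8}(z_t−z̄)(z_{t+1}−z̄) = 6.8889
γ_1 = 6.8889 / 9 = 0.765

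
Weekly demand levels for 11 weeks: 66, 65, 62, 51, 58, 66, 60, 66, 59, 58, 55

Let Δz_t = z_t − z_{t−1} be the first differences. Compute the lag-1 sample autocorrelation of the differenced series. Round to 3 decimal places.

-0.303

First differences Δz: -1, -3, -11, 7, 8, -6, 6, -7, -1, -3
Mean of differences = -1.1000
Numerator Σ(Δz_t−Δz̄)(Δz_{t+1}−Δz̄) = -109.9100
Denominator Σ(Δz_t−Δz̄)² = 362.9000
r_1(Δz) = -109.9100 / 362.9000 = -0.303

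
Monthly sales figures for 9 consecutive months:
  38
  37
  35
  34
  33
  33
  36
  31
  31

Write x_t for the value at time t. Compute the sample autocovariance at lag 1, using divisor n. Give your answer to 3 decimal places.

1.859

Mean x̄ = (38 + 37 + 35 + 34 + 33 + 33 + 36 + 31 + 31)/9 = 34.2222
Σ_{t=1}^{8}(x_t−x̄)(x_{t+1}−x̄) = 16.7284
γ_1 = 16.7284 / 9 = 1.859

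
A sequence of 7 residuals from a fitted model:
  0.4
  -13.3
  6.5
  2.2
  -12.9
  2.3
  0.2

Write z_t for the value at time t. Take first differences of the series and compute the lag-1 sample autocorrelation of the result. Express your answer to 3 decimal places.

First differences Δz: -13.7, 19.8, -4.3, -15.1, 15.2, -2.1
Mean of differences = -0.0333
Numerator Σ(Δz_t−Δz̄)(Δz_{t+1}−Δz̄) = -552.3911
Denominator Σ(Δz_t−Δz̄)² = 1061.6733
r_1(Δz) = -552.3911 / 1061.6733 = -0.520

-0.520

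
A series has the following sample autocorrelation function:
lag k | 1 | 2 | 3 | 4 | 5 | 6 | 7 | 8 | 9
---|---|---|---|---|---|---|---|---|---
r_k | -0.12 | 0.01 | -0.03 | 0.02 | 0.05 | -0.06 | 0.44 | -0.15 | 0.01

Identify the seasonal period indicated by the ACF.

The largest autocorrelation is r_7 = 0.44; the remaining lags stay at or below 0.05.
The dominant spike at lag 7 indicates a seasonal period of 7.

7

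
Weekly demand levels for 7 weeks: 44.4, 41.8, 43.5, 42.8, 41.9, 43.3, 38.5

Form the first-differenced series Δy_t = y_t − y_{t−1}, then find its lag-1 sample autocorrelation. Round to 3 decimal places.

-0.413

First differences Δy: -2.6, 1.7, -0.7, -0.9, 1.4, -4.8
Mean of differences = -0.9833
Numerator Σ(Δy_t−Δȳ)(Δy_{t+1}−Δȳ) = -12.4519
Denominator Σ(Δy_t−Δȳ)² = 30.1483
r_1(Δy) = -12.4519 / 30.1483 = -0.413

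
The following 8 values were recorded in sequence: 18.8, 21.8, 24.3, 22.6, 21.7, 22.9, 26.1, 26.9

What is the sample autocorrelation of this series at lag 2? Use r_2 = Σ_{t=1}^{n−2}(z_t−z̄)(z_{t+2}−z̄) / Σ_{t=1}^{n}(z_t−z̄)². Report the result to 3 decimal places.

Mean z̄ = (18.8 + 21.8 + 24.3 + 22.6 + 21.7 + 22.9 + 26.1 + 26.9)/8 = 23.1375
Deviations from mean: -4.3375, -1.3375, 1.1625, -0.5375, -1.4375, -0.2375, 2.9625, 3.7625
Σ(z_t−z̄)(z_{t+2}−z̄) = (-5.0423) + (0.7189) + (-1.6711) + (0.1277) + (-4.2586) + (-0.8936) = -11.0191
Denominator Σ(z_t−z̄)² = 47.2988
r_2 = -11.0191 / 47.2988 = -0.233

-0.233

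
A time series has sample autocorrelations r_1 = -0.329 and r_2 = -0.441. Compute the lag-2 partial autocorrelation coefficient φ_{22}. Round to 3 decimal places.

φ_{22} = (r_2 − r_1²) / (1 − r_1²)
r_1² = (-0.329)² = 0.108241
Numerator = -0.441 − 0.1082 = -0.5492; denominator = 1 − 0.1082 = 0.8918
φ_{22} = -0.5492 / 0.8918 = -0.616

-0.616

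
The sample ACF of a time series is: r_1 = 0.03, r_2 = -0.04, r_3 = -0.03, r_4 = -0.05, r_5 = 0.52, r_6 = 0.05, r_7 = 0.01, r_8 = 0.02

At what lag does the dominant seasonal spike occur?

5

The largest autocorrelation is r_5 = 0.52; the remaining lags stay at or below 0.05.
The dominant spike at lag 5 indicates a seasonal period of 5.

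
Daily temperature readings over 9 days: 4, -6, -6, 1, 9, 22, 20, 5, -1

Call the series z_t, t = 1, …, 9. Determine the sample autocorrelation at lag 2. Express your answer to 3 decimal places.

-0.114

Mean z̄ = (4 − 6 − 6 + 1 + 9 + 22 + 20 + 5 − 1)/9 = 5.3333
Σ(z_t−z̄)(z_{t+2}−z̄) = (15.1111) + (49.1111) + (-41.5556) + (-72.2222) + (53.7778) + (-5.5556) + (-92.8889) = -94.2222
Denominator Σ(z_t−z̄)² = 824.0000
r_2 = -94.2222 / 824.0000 = -0.114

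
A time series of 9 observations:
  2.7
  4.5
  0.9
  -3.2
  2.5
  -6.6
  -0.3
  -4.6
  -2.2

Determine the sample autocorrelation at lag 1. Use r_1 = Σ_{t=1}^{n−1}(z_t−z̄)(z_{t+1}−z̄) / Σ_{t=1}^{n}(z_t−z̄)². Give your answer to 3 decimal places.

Mean z̄ = (2.7 + 4.5 + 0.9 − 3.2 + 2.5 − 6.6 − 0.3 − 4.6 − 2.2)/9 = -0.7000
Numerator Σ_{t=1}^{8}(z_t−z̄)(z_{t+1}−z̄) = -2.9500
Denominator Σ(z_t−z̄)² = 110.0800
r_1 = -2.9500 / 110.0800 = -0.027

-0.027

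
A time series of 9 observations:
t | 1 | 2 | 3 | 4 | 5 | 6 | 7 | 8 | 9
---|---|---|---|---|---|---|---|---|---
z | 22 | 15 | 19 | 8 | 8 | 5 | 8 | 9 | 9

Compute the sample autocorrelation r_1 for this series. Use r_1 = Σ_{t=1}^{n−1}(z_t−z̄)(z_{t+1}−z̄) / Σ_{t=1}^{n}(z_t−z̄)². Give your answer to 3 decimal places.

0.403

Mean z̄ = (22 + 15 + 19 + 8 + 8 + 5 + 8 + 9 + 9)/9 = 11.4444
Numerator Σ_{t=1}^{8}(z_t−z̄)(z_{t+1}−z̄) = 109.0247
Denominator Σ(z_t−z̄)² = 270.2222
r_1 = 109.0247 / 270.2222 = 0.403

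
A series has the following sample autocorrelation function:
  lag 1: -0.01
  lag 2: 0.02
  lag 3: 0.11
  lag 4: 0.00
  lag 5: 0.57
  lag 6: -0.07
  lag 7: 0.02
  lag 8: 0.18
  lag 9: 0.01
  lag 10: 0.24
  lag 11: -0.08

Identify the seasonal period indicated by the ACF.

The largest autocorrelation is r_5 = 0.57, with a weaker echo at lag 10 (0.24); the remaining lags stay at or below 0.18.
The dominant spike at lag 5 indicates a seasonal period of 5.

5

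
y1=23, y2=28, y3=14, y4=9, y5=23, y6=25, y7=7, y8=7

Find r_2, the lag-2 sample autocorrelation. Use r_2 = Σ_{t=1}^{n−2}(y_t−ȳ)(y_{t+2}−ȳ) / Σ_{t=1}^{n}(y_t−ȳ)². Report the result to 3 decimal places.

-0.619

Mean ȳ = (23 + 28 + 14 + 9 + 23 + 25 + 7 + 7)/8 = 17.0000
Σ(y_t−ȳ)(y_{t+2}−ȳ) = (-18.0000) + (-88.0000) + (-18.0000) + (-64.0000) + (-60.0000) + (-80.0000) = -328.0000
Denominator Σ(y_t−ȳ)² = 530.0000
r_2 = -328.0000 / 530.0000 = -0.619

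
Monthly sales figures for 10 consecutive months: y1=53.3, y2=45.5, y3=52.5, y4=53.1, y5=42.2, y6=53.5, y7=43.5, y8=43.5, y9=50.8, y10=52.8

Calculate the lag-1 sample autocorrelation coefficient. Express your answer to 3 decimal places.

Mean ȳ = (53.3 + 45.5 + 52.5 + 53.1 + 42.2 + 53.5 + 43.5 + 43.5 + 50.8 + 52.8)/10 = 49.0700
Numerator Σ_{t=1}^{9}(y_t−ȳ)(y_{t+1}−ȳ) = -68.4769
Denominator Σ(y_t−ȳ)² = 204.4210
r_1 = -68.4769 / 204.4210 = -0.335

-0.335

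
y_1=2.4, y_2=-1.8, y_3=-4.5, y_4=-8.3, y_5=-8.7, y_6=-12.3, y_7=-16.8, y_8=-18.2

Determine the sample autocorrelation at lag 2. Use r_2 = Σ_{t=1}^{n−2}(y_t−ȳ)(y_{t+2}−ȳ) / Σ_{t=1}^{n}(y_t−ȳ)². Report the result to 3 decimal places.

Mean ȳ = (2.4 − 1.8 − 4.5 − 8.3 − 8.7 − 12.3 − 16.8 − 18.2)/8 = -8.5250
Numerator Σ_{t=1}^{6}(y_t−ȳ)(y_{t+2}−ȳ) = 81.9038
Denominator Σ(y_t−ȳ)² = 357.1950
r_2 = 81.9038 / 357.1950 = 0.229

0.229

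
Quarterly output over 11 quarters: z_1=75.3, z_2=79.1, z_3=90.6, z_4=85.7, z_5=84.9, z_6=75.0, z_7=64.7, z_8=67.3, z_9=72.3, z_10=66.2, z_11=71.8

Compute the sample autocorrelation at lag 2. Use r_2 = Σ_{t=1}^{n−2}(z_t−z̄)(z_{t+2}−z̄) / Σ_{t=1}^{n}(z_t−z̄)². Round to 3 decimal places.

Mean z̄ = (75.3 + 79.1 + 90.6 + 85.7 + 84.9 + 75.0 + 64.7 + 67.3 + 72.3 + 66.2 + 71.8)/11 = 75.7182
Numerator Σ_{t=1}^{9}(z_t−z̄)(z_{t+2}−z̄) = 193.0666
Denominator Σ(z_t−z̄)² = 727.4364
r_2 = 193.0666 / 727.4364 = 0.265

0.265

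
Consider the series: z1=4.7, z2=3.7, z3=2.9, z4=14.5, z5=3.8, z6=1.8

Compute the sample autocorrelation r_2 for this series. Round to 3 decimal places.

-0.384

Mean z̄ = (4.7 + 3.7 + 2.9 + 14.5 + 3.8 + 1.8)/6 = 5.2333
Σ(z_t−z̄)(z_{t+2}−z̄) = (1.2444) + (-14.2089) + (3.3444) + (-31.8156) = -41.4356
Denominator Σ(z_t−z̄)² = 107.7933
r_2 = -41.4356 / 107.7933 = -0.384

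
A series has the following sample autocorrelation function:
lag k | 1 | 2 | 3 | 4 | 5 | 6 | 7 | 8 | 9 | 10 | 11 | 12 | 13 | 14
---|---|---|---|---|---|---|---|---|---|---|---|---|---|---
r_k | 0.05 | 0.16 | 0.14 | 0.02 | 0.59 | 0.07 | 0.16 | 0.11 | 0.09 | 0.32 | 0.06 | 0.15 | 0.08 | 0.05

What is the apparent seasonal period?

The largest autocorrelation is r_5 = 0.59, with a weaker echo at lag 10 (0.32); the remaining lags stay at or below 0.16.
The dominant spike at lag 5 indicates a seasonal period of 5.

5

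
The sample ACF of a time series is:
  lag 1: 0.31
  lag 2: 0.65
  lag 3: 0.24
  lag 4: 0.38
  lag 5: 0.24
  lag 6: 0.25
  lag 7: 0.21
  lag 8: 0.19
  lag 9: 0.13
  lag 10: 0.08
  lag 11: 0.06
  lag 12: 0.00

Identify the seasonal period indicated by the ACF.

The largest autocorrelation is r_2 = 0.65, with a weaker echo at lag 4 (0.38); the remaining lags stay at or below 0.31.
The dominant spike at lag 2 indicates a seasonal period of 2.

2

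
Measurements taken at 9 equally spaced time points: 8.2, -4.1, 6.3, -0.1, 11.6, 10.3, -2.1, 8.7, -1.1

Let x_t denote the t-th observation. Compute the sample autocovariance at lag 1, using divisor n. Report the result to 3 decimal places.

-15.217

Mean x̄ = (8.2 − 4.1 + 6.3 − 0.1 + 11.6 + 10.3 − 2.1 + 8.7 − 1.1)/9 = 4.1889
Σ_{t=1}^{8}(x_t−x̄)(x_{t+1}−x̄) = -136.9568
γ_1 = -136.9568 / 9 = -15.217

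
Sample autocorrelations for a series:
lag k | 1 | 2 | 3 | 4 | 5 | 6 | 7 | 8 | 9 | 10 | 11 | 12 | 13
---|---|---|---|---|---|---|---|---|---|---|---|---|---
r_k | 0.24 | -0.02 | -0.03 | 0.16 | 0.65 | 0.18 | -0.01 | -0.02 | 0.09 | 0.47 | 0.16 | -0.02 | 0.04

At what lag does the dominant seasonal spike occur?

The largest autocorrelation is r_5 = 0.65, with a weaker echo at lag 10 (0.47); the remaining lags stay at or below 0.24.
The dominant spike at lag 5 indicates a seasonal period of 5.

5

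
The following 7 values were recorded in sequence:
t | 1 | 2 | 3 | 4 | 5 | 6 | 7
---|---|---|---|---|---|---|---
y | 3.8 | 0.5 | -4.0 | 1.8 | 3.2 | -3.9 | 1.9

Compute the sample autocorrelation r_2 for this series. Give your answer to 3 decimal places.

-0.471

Mean ȳ = (3.8 + 0.5 − 4.0 + 1.8 + 3.2 − 3.9 + 1.9)/7 = 0.4714
Numerator Σ_{t=1}^{5}(y_t−ȳ)(y_{t+2}−ȳ) = -28.9559
Denominator Σ(y_t−ȳ)² = 61.4343
r_2 = -28.9559 / 61.4343 = -0.471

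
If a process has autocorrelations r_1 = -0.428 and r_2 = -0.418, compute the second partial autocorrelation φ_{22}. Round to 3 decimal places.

-0.736

φ_{22} = (r_2 − r_1²) / (1 − r_1²)
r_1² = (-0.428)² = 0.183184
Numerator = -0.418 − 0.1832 = -0.6012; denominator = 1 − 0.1832 = 0.8168
φ_{22} = -0.6012 / 0.8168 = -0.736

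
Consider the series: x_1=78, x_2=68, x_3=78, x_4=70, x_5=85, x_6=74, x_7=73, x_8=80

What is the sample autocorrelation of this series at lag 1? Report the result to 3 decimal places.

-0.570

Mean x̄ = (78 + 68 + 78 + 70 + 85 + 74 + 73 + 80)/8 = 75.7500
Deviations from mean: 2.2500, -7.7500, 2.2500, -5.7500, 9.2500, -1.7500, -2.7500, 4.2500
Numerator Σ_{t=1}^{7}(x_t−x̄)(x_{t+1}−x̄) = -124.0625
Denominator Σ(x_t−x̄)² = 217.5000
r_1 = -124.0625 / 217.5000 = -0.570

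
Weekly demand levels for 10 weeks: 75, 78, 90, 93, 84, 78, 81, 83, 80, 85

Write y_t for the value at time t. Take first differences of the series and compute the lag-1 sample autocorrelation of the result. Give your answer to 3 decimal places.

0.199

First differences Δy: 3, 12, 3, -9, -6, 3, 2, -3, 5
Mean of differences = 1.1111
Numerator Σ(Δy_t−Δȳ)(Δy_{t+1}−Δȳ) = 62.5432
Denominator Σ(Δy_t−Δȳ)² = 314.8889
r_1(Δy) = 62.5432 / 314.8889 = 0.199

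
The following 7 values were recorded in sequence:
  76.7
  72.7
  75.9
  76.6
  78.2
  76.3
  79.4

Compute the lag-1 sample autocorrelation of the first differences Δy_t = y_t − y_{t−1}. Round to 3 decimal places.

First differences Δy: -4.0, 3.2, 0.7, 1.6, -1.9, 3.1
Mean of differences = 0.4500
Numerator Σ(Δy_t−Δȳ)(Δy_{t+1}−Δȳ) = -20.1925
Denominator Σ(Δy_t−Δȳ)² = 41.2950
r_1(Δy) = -20.1925 / 41.2950 = -0.489

-0.489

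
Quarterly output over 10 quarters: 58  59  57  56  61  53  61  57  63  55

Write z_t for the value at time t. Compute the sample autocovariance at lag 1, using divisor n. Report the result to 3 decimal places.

Mean z̄ = (58 + 59 + 57 + 56 + 61 + 53 + 61 + 57 + 63 + 55)/10 = 58.0000
Σ_{t=1}^{9}(z_t−z̄)(z_{t+1}−z̄) = -58.0000
γ_1 = -58.0000 / 10 = -5.800

-5.800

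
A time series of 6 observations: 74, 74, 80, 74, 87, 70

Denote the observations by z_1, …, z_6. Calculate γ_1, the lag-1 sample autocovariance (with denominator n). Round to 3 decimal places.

-17.625

Mean z̄ = (74 + 74 + 80 + 74 + 87 + 70)/6 = 76.5000
Deviations: -2.5000, -2.5000, 3.5000, -2.5000, 10.5000, -6.5000
Σ_{t=1}^{5}(z_t−z̄)(z_{t+1}−z̄) = -105.7500
γ_1 = -105.7500 / 6 = -17.625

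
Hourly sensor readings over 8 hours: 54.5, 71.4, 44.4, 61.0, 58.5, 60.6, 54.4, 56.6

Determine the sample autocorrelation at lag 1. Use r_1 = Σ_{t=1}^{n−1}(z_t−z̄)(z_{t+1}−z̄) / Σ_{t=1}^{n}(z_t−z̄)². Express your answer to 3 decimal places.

Mean z̄ = (54.5 + 71.4 + 44.4 + 61.0 + 58.5 + 60.6 + 54.4 + 56.6)/8 = 57.6750
Deviations from mean: -3.1750, 13.7250, -13.2750, 3.3250, 0.8250, 2.9250, -3.2750, -1.0750
Numerator Σ_{t=1}^{7}(z_t−z̄)(z_{t+1}−z̄) = -270.8181
Denominator Σ(z_t−z̄)² = 406.8550
r_1 = -270.8181 / 406.8550 = -0.666

-0.666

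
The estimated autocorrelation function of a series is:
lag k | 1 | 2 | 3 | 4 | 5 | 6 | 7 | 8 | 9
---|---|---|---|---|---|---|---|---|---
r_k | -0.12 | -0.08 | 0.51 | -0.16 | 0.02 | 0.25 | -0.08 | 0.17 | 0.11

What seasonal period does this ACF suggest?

The largest autocorrelation is r_3 = 0.51, with a weaker echo at lag 6 (0.25); the remaining lags stay at or below 0.17.
The dominant spike at lag 3 indicates a seasonal period of 3.

3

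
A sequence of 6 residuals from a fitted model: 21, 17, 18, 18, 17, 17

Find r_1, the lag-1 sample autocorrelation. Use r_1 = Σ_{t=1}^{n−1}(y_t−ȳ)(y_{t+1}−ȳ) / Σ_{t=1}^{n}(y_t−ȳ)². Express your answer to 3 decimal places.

Mean ȳ = (21 + 17 + 18 + 18 + 17 + 17)/6 = 18.0000
Numerator Σ_{t=1}^{5}(y_t−ȳ)(y_{t+1}−ȳ) = -2.0000
Denominator Σ(y_t−ȳ)² = 12.0000
r_1 = -2.0000 / 12.0000 = -0.167

-0.167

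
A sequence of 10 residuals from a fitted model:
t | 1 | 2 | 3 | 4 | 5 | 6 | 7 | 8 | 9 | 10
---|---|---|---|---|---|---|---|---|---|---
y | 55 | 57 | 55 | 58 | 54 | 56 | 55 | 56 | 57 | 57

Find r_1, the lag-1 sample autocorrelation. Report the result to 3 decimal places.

-0.500

Mean ȳ = (55 + 57 + 55 + 58 + 54 + 56 + 55 + 56 + 57 + 57)/10 = 56.0000
Numerator Σ_{t=1}^{9}(y_t−ȳ)(y_{t+1}−ȳ) = -7.0000
Denominator Σ(y_t−ȳ)² = 14.0000
r_1 = -7.0000 / 14.0000 = -0.500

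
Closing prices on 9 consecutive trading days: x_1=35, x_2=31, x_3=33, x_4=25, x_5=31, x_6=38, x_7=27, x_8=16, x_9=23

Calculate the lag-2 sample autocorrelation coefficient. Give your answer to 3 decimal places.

Mean x̄ = (35 + 31 + 33 + 25 + 31 + 38 + 27 + 16 + 23)/9 = 28.7778
Numerator Σ_{t=1}^{7}(x_t−x̄)(x_{t+2}−x̄) = -119.0988
Denominator Σ(x_t−x̄)² = 365.5556
r_2 = -119.0988 / 365.5556 = -0.326

-0.326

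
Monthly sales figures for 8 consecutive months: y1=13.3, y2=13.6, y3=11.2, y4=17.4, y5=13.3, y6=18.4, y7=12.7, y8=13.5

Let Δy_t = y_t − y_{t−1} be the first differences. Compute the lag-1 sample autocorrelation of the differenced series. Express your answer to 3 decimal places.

-0.795

First differences Δy: 0.3, -2.4, 6.2, -4.1, 5.1, -5.7, 0.8
Mean of differences = 0.0286
Numerator Σ(Δy_t−Δȳ)(Δy_{t+1}−Δȳ) = -95.5351
Denominator Σ(Δy_t−Δȳ)² = 120.2343
r_1(Δy) = -95.5351 / 120.2343 = -0.795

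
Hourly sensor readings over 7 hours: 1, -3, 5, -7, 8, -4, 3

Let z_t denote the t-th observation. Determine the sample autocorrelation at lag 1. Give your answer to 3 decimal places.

-0.890

Mean z̄ = (1 − 3 + 5 − 7 + 8 − 4 + 3)/7 = 0.4286
Σ(z_t−z̄)(z_{t+1}−z̄) = (-1.9592) + (-15.6735) + (-33.9592) + (-56.2449) + (-33.5306) + (-11.3878) = -152.7551
Denominator Σ(z_t−z̄)² = 171.7143
r_1 = -152.7551 / 171.7143 = -0.890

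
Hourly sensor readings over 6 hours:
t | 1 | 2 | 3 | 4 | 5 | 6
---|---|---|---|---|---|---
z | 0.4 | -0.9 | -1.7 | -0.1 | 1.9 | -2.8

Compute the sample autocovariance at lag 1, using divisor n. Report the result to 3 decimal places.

Mean z̄ = (0.4 − 0.9 − 1.7 − 0.1 + 1.9 − 2.8)/6 = -0.5333
Deviations: 0.9333, -0.3667, -1.1667, 0.4333, 2.4333, -2.2667
Σ_{t=1}^{5}(z_t−z̄)(z_{t+1}−z̄) = -4.8811
γ_1 = -4.8811 / 6 = -0.814

-0.814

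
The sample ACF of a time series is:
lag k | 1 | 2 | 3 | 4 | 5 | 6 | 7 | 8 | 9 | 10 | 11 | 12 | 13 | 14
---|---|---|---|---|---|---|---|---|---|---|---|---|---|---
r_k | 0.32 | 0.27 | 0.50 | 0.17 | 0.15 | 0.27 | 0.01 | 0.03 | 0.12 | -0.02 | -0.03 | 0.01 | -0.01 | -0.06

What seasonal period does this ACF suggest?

The largest autocorrelation is r_3 = 0.50; the remaining lags stay at or below 0.32. The elevated value at lag 1 (0.32), dropping to 0.27 at lag 2, reflects decaying short-term dependence rather than seasonality.
The dominant spike at lag 3 indicates a seasonal period of 3.

3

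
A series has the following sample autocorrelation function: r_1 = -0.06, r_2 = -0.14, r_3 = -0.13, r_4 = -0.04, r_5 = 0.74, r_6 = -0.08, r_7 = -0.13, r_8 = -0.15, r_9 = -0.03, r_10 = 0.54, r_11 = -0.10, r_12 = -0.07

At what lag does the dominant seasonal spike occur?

5

The largest autocorrelation is r_5 = 0.74, with a weaker echo at lag 10 (0.54); the remaining lags stay at or below -0.03.
The dominant spike at lag 5 indicates a seasonal period of 5.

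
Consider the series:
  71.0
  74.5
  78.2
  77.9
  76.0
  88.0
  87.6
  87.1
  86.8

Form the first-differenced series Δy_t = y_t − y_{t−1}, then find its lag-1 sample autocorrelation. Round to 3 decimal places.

First differences Δy: 3.5, 3.7, -0.3, -1.9, 12.0, -0.4, -0.5, -0.3
Mean of differences = 1.9750
Numerator Σ(Δy_t−Δȳ)(Δy_{t+1}−Δȳ) = -43.6256
Denominator Σ(Δy_t−Δȳ)² = 142.9350
r_1(Δy) = -43.6256 / 142.9350 = -0.305

-0.305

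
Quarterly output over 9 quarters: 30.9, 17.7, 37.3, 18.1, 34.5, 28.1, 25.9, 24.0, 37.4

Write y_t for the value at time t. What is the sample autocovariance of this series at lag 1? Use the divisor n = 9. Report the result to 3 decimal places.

Mean ȳ = (30.9 + 17.7 + 37.3 + 18.1 + 34.5 + 28.1 + 25.9 + 24.0 + 37.4)/9 = 28.2111
Σ_{t=1}^{8}(y_t−ȳ)(y_{t+1}−ȳ) = -308.6890
γ_1 = -308.6890 / 9 = -34.299

-34.299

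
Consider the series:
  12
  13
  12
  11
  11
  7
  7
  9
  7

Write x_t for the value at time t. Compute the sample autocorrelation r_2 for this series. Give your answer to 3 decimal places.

0.315

Mean x̄ = (12 + 13 + 12 + 11 + 11 + 7 + 7 + 9 + 7)/9 = 9.8889
Numerator Σ_{t=1}^{7}(x_t−x̄)(x_{t+2}−x̄) = 14.7531
Denominator Σ(x_t−x̄)² = 46.8889
r_2 = 14.7531 / 46.8889 = 0.315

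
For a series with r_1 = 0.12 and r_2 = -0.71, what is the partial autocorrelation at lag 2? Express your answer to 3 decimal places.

φ_{22} = (r_2 − r_1²) / (1 − r_1²)
r_1² = (0.12)² = 0.0144
Numerator = -0.71 − 0.0144 = -0.7244; denominator = 1 − 0.0144 = 0.9856
φ_{22} = -0.7244 / 0.9856 = -0.735

-0.735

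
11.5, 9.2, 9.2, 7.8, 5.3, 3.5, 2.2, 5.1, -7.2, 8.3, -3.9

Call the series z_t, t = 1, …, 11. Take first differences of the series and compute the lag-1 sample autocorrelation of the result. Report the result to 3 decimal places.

-0.759

First differences Δz: -2.3, 0.0, -1.4, -2.5, -1.8, -1.3, 2.9, -12.3, 15.5, -12.2
Mean of differences = -1.5400
Numerator Σ(Δz_t−Δz̄)(Δz_{t+1}−Δz̄) = -412.6076
Denominator Σ(Δz_t−Δz̄)² = 543.5040
r_1(Δz) = -412.6076 / 543.5040 = -0.759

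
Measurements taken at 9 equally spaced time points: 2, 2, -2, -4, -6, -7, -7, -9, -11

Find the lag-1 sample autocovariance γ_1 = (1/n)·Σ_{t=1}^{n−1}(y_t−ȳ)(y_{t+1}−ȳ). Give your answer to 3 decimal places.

Mean ȳ = (2 + 2 − 2 − 4 − 6 − 7 − 7 − 9 − 11)/9 = -4.6667
Σ_{t=1}^{8}(y_t−ȳ)(y_{t+1}−ȳ) = 109.2222
γ_1 = 109.2222 / 9 = 12.136

12.136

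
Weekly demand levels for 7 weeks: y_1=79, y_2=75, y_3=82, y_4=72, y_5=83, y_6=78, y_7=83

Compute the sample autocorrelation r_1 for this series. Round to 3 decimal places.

Mean ȳ = (79 + 75 + 82 + 72 + 83 + 78 + 83)/7 = 78.8571
Numerator Σ_{t=1}^{6}(y_t−ȳ)(y_{t+1}−ȳ) = -69.7347
Denominator Σ(y_t−ȳ)² = 106.8571
r_1 = -69.7347 / 106.8571 = -0.653

-0.653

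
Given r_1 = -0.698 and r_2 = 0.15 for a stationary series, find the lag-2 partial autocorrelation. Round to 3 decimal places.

-0.658

φ_{22} = (r_2 − r_1²) / (1 − r_1²)
r_1² = (-0.698)² = 0.487204
Numerator = 0.15 − 0.4872 = -0.3372; denominator = 1 − 0.4872 = 0.5128
φ_{22} = -0.3372 / 0.5128 = -0.658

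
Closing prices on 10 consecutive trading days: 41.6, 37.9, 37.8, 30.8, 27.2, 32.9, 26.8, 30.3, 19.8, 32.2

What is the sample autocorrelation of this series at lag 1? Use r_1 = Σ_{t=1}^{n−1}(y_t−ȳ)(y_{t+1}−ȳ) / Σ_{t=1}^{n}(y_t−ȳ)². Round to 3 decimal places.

0.287

Mean ȳ = (41.6 + 37.9 + 37.8 + 30.8 + 27.2 + 32.9 + 26.8 + 30.3 + 19.8 + 32.2)/10 = 31.7300
Numerator Σ_{t=1}^{9}(y_t−ȳ)(y_{t+1}−ȳ) = 104.3521
Denominator Σ(y_t−ȳ)² = 363.9810
r_1 = 104.3521 / 363.9810 = 0.287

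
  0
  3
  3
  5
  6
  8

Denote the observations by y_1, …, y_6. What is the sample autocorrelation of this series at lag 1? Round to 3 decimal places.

0.356

Mean ȳ = (0 + 3 + 3 + 5 + 6 + 8)/6 = 4.1667
Deviations from mean: -4.1667, -1.1667, -1.1667, 0.8333, 1.8333, 3.8333
Σ(y_t−ȳ)(y_{t+1}−ȳ) = (4.8611) + (1.3611) + (-0.9722) + (1.5278) + (7.0278) = 13.8056
Denominator Σ(y_t−ȳ)² = 38.8333
r_1 = 13.8056 / 38.8333 = 0.356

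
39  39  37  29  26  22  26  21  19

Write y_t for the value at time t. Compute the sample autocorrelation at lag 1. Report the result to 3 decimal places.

0.658

Mean ȳ = (39 + 39 + 37 + 29 + 26 + 22 + 26 + 21 + 19)/9 = 28.6667
Numerator Σ_{t=1}^{8}(y_t−ȳ)(y_{t+1}−ȳ) = 324.8889
Denominator Σ(y_t−ȳ)² = 494.0000
r_1 = 324.8889 / 494.0000 = 0.658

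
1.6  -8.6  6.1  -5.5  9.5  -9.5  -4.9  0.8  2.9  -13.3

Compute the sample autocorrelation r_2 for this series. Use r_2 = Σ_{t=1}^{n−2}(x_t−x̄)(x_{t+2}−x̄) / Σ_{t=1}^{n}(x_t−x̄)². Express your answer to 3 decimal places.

0.147

Mean x̄ = (1.6 − 8.6 + 6.1 − 5.5 + 9.5 − 9.5 − 4.9 + 0.8 + 2.9 − 13.3)/10 = -2.0900
Numerator Σ_{t=1}^{8}(x_t−x̄)(x_{t+2}−x̄) = 72.2088
Denominator Σ(x_t−x̄)² = 490.7490
r_2 = 72.2088 / 490.7490 = 0.147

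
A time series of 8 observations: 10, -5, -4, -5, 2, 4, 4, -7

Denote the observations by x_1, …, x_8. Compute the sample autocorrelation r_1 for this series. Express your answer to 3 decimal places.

-0.098

Mean x̄ = (10 − 5 − 4 − 5 + 2 + 4 + 4 − 7)/8 = -0.1250
Deviations from mean: 10.1250, -4.8750, -3.8750, -4.8750, 2.1250, 4.1250, 4.1250, -6.8750
Numerator Σ_{t=1}^{7}(x_t−x̄)(x_{t+1}−x̄) = -24.5156
Denominator Σ(x_t−x̄)² = 250.8750
r_1 = -24.5156 / 250.8750 = -0.098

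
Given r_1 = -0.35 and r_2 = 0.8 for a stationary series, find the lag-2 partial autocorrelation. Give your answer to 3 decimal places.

0.772

φ_{22} = (r_2 − r_1²) / (1 − r_1²)
r_1² = (-0.35)² = 0.1225
Numerator = 0.8 − 0.1225 = 0.6775; denominator = 1 − 0.1225 = 0.8775
φ_{22} = 0.6775 / 0.8775 = 0.772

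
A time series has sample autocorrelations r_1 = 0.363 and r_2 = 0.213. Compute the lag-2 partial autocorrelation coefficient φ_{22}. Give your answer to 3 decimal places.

0.094

φ_{22} = (r_2 − r_1²) / (1 − r_1²)
r_1² = (0.363)² = 0.131769
Numerator = 0.213 − 0.1318 = 0.0812; denominator = 1 − 0.1318 = 0.8682
φ_{22} = 0.0812 / 0.8682 = 0.094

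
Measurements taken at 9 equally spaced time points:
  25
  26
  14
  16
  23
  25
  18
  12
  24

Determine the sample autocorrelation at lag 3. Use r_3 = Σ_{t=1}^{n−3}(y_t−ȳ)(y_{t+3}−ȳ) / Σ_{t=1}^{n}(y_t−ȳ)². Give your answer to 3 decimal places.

-0.129

Mean ȳ = (25 + 26 + 14 + 16 + 23 + 25 + 18 + 12 + 24)/9 = 20.3333
Numerator Σ_{t=1}^{6}(y_t−ȳ)(y_{t+3}−ȳ) = -29.6667
Denominator Σ(y_t−ȳ)² = 230.0000
r_3 = -29.6667 / 230.0000 = -0.129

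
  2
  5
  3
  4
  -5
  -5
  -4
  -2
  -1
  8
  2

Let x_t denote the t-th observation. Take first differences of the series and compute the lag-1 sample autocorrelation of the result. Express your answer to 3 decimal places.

-0.266

First differences Δx: 3, -2, 1, -9, 0, 1, 2, 1, 9, -6
Mean of differences = 0.0000
Numerator Σ(Δx_t−Δx̄)(Δx_{t+1}−Δx̄) = -58.0000
Denominator Σ(Δx_t−Δx̄)² = 218.0000
r_1(Δx) = -58.0000 / 218.0000 = -0.266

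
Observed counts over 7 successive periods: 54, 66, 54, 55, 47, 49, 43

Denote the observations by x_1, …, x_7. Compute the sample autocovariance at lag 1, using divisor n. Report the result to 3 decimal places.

Mean x̄ = (54 + 66 + 54 + 55 + 47 + 49 + 43)/7 = 52.5714
Σ_{t=1}^{6}(x_t−x̄)(x_{t+1}−x̄) = 82.3878
γ_1 = 82.3878 / 7 = 11.770

11.770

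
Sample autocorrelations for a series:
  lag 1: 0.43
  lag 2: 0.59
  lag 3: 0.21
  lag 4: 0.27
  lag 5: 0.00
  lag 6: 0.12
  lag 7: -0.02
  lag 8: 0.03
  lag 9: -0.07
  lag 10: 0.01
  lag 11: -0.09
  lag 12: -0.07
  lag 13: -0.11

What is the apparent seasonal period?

2

The largest autocorrelation is r_2 = 0.59; the remaining lags stay at or below 0.43.
The dominant spike at lag 2 indicates a seasonal period of 2.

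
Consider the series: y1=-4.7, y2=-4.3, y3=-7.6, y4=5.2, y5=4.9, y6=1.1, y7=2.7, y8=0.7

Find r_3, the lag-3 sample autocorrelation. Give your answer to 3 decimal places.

-0.216

Mean ȳ = (-4.7 − 4.3 − 7.6 + 5.2 + 4.9 + 1.1 + 2.7 + 0.7)/8 = -0.2500
Deviations from mean: -4.4500, -4.0500, -7.3500, 5.4500, 5.1500, 1.3500, 2.9500, 0.9500
Σ(y_t−ȳ)(y_{t+3}−ȳ) = (-24.2525) + (-20.8575) + (-9.9225) + (16.0775) + (4.8925) = -34.0625
Denominator Σ(y_t−ȳ)² = 157.8800
r_3 = -34.0625 / 157.8800 = -0.216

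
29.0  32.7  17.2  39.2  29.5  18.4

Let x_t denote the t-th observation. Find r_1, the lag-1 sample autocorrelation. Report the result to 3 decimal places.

-0.453

Mean x̄ = (29.0 + 32.7 + 17.2 + 39.2 + 29.5 + 18.4)/6 = 27.6667
Σ(x_t−x̄)(x_{t+1}−x̄) = (6.7111) + (-52.6822) + (-120.7156) + (21.1444) + (-16.9889) = -162.5311
Denominator Σ(x_t−x̄)² = 358.9133
r_1 = -162.5311 / 358.9133 = -0.453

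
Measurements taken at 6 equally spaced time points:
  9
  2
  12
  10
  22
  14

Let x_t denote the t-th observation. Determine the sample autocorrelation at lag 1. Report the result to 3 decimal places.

0.133

Mean x̄ = (9 + 2 + 12 + 10 + 22 + 14)/6 = 11.5000
Deviations from mean: -2.5000, -9.5000, 0.5000, -1.5000, 10.5000, 2.5000
Σ(x_t−x̄)(x_{t+1}−x̄) = (23.7500) + (-4.7500) + (-0.7500) + (-15.7500) + (26.2500) = 28.7500
Denominator Σ(x_t−x̄)² = 215.5000
r_1 = 28.7500 / 215.5000 = 0.133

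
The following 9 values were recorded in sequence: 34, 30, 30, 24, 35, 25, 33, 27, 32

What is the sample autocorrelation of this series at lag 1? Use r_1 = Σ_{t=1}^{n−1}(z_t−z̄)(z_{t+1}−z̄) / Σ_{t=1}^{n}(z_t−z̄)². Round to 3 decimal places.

-0.685

Mean z̄ = (34 + 30 + 30 + 24 + 35 + 25 + 33 + 27 + 32)/9 = 30.0000
Numerator Σ_{t=1}^{8}(z_t−z̄)(z_{t+1}−z̄) = -85.0000
Denominator Σ(z_t−z̄)² = 124.0000
r_1 = -85.0000 / 124.0000 = -0.685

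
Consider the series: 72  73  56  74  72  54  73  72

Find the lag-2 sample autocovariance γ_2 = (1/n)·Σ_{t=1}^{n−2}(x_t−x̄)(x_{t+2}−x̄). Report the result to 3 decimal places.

Mean x̄ = (72 + 73 + 56 + 74 + 72 + 54 + 73 + 72)/8 = 68.2500
Σ_{t=1}^{6}(x_t−x̄)(x_{t+2}−x̄) = -182.1250
γ_2 = -182.1250 / 8 = -22.766

-22.766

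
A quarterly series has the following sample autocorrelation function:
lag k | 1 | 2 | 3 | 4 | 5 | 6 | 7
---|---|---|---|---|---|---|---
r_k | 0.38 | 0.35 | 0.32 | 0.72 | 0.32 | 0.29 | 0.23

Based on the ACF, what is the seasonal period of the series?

4

The largest autocorrelation is r_4 = 0.72; the remaining lags stay at or below 0.38. The elevated value at lag 1 (0.38), dropping to 0.35 at lag 2, reflects decaying short-term dependence rather than seasonality.
The dominant spike at lag 4 indicates a seasonal period of 4.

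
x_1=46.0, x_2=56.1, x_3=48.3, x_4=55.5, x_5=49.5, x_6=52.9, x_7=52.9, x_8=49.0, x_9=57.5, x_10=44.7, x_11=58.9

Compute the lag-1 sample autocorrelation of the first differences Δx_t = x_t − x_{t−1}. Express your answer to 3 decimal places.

-0.729

First differences Δx: 10.1, -7.8, 7.2, -6.0, 3.4, 0.0, -3.9, 8.5, -12.8, 14.2
Mean of differences = 1.2900
Numerator Σ(Δx_t−Δx̄)(Δx_{t+1}−Δx̄) = -509.2081
Denominator Σ(Δx_t−Δx̄)² = 698.5490
r_1(Δx) = -509.2081 / 698.5490 = -0.729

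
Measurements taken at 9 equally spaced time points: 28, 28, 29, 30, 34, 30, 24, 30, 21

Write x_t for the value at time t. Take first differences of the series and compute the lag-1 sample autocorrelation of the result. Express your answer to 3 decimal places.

-0.420

First differences Δx: 0, 1, 1, 4, -4, -6, 6, -9
Mean of differences = -0.8750
Numerator Σ(Δx_t−Δx̄)(Δx_{t+1}−Δx̄) = -76.0156
Denominator Σ(Δx_t−Δx̄)² = 180.8750
r_1(Δx) = -76.0156 / 180.8750 = -0.420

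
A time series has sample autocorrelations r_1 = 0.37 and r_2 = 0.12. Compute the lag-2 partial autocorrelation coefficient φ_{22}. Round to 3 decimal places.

φ_{22} = (r_2 − r_1²) / (1 − r_1²)
r_1² = (0.37)² = 0.1369
Numerator = 0.12 − 0.1369 = -0.0169; denominator = 1 − 0.1369 = 0.8631
φ_{22} = -0.0169 / 0.8631 = -0.020

-0.020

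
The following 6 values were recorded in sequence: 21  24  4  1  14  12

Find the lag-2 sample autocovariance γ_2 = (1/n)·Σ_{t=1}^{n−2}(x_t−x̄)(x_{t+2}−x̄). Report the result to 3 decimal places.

-34.704

Mean x̄ = (21 + 24 + 4 + 1 + 14 + 12)/6 = 12.6667
Deviations: 8.3333, 11.3333, -8.6667, -11.6667, 1.3333, -0.6667
Σ_{t=1}^{4}(x_t−x̄)(x_{t+2}−x̄) = -208.2222
γ_2 = -208.2222 / 6 = -34.704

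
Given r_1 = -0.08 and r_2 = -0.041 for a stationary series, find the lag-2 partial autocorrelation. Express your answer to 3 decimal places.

φ_{22} = (r_2 − r_1²) / (1 − r_1²)
r_1² = (-0.08)² = 0.0064
Numerator = -0.041 − 0.0064 = -0.0474; denominator = 1 − 0.0064 = 0.9936
φ_{22} = -0.0474 / 0.9936 = -0.048

-0.048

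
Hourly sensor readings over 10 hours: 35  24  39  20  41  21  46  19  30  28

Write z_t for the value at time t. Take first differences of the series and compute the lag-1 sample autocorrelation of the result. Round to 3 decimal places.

-0.913

First differences Δz: -11, 15, -19, 21, -20, 25, -27, 11, -2
Mean of differences = -0.7778
Numerator Σ(Δz_t−Δz̄)(Δz_{t+1}−Δz̄) = -2758.9383
Denominator Σ(Δz_t−Δz̄)² = 3021.5556
r_1(Δz) = -2758.9383 / 3021.5556 = -0.913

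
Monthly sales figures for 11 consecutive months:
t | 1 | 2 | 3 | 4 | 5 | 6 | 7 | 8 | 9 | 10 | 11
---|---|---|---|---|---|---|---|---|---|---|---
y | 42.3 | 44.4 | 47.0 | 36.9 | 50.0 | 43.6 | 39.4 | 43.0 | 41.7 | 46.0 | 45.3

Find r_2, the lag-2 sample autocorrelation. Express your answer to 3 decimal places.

Mean ȳ = (42.3 + 44.4 + 47.0 + 36.9 + 50.0 + 43.6 + 39.4 + 43.0 + 41.7 + 46.0 + 45.3)/11 = 43.6000
Numerator Σ_{t=1}^{9}(y_t−ȳ)(y_{t+2}−ȳ) = -11.5900
Denominator Σ(y_t−ȳ)² = 130.0000
r_2 = -11.5900 / 130.0000 = -0.089

-0.089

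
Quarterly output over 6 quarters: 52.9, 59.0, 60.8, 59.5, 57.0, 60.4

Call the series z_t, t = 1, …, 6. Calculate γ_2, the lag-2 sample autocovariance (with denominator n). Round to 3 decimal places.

Mean z̄ = (52.9 + 59.0 + 60.8 + 59.5 + 57.0 + 60.4)/6 = 58.2667
Deviations: -5.3667, 0.7333, 2.5333, 1.2333, -1.2667, 2.1333
Σ_{t=1}^{4}(z_t−z̄)(z_{t+2}−z̄) = -13.2689
γ_2 = -13.2689 / 6 = -2.211

-2.211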